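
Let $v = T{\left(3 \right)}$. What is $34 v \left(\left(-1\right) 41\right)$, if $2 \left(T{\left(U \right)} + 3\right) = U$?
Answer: $2091$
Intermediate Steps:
$T{\left(U \right)} = -3 + \frac{U}{2}$
$v = - \frac{3}{2}$ ($v = -3 + \frac{1}{2} \cdot 3 = -3 + \frac{3}{2} = - \frac{3}{2} \approx -1.5$)
$34 v \left(\left(-1\right) 41\right) = 34 \left(- \frac{3}{2}\right) \left(\left(-1\right) 41\right) = \left(-51\right) \left(-41\right) = 2091$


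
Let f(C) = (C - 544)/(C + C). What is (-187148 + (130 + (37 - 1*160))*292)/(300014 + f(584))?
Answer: -27025184/43802049 ≈ -0.61698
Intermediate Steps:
f(C) = (-544 + C)/(2*C) (f(C) = (-544 + C)/((2*C)) = (-544 + C)*(1/(2*C)) = (-544 + C)/(2*C))
(-187148 + (130 + (37 - 1*160))*292)/(300014 + f(584)) = (-187148 + (130 + (37 - 1*160))*292)/(300014 + (1/2)*(-544 + 584)/584) = (-187148 + (130 + (37 - 160))*292)/(300014 + (1/2)*(1/584)*40) = (-187148 + (130 - 123)*292)/(300014 + 5/146) = (-187148 + 7*292)/(43802049/146) = (-187148 + 2044)*(146/43802049) = -185104*146/43802049 = -27025184/43802049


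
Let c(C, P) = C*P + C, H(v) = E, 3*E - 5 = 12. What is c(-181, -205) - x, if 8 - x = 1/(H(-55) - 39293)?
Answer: 4350993589/117862 ≈ 36916.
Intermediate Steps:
E = 17/3 (E = 5/3 + (1/3)*12 = 5/3 + 4 = 17/3 ≈ 5.6667)
H(v) = 17/3
c(C, P) = C + C*P
x = 942899/117862 (x = 8 - 1/(17/3 - 39293) = 8 - 1/(-117862/3) = 8 - 1*(-3/117862) = 8 + 3/117862 = 942899/117862 ≈ 8.0000)
c(-181, -205) - x = -181*(1 - 205) - 1*942899/117862 = -181*(-204) - 942899/117862 = 36924 - 942899/117862 = 4350993589/117862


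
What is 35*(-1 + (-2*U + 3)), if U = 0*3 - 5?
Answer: 420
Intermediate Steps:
U = -5 (U = 0 - 5 = -5)
35*(-1 + (-2*U + 3)) = 35*(-1 + (-2*(-5) + 3)) = 35*(-1 + (10 + 3)) = 35*(-1 + 13) = 35*12 = 420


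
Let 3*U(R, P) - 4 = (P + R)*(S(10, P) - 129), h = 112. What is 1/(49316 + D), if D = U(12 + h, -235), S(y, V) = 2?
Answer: 3/162049 ≈ 1.8513e-5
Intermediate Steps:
U(R, P) = 4/3 - 127*P/3 - 127*R/3 (U(R, P) = 4/3 + ((P + R)*(2 - 129))/3 = 4/3 + ((P + R)*(-127))/3 = 4/3 + (-127*P - 127*R)/3 = 4/3 + (-127*P/3 - 127*R/3) = 4/3 - 127*P/3 - 127*R/3)
D = 14101/3 (D = 4/3 - 127/3*(-235) - 127*(12 + 112)/3 = 4/3 + 29845/3 - 127/3*124 = 4/3 + 29845/3 - 15748/3 = 14101/3 ≈ 4700.3)
1/(49316 + D) = 1/(49316 + 14101/3) = 1/(162049/3) = 3/162049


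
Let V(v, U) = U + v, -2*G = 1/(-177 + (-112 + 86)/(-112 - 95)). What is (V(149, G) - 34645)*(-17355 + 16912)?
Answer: 1119019722827/73226 ≈ 1.5282e+7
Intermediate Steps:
G = 207/73226 (G = -1/(2*(-177 + (-112 + 86)/(-112 - 95))) = -1/(2*(-177 - 26/(-207))) = -1/(2*(-177 - 26*(-1/207))) = -1/(2*(-177 + 26/207)) = -1/(2*(-36613/207)) = -½*(-207/36613) = 207/73226 ≈ 0.0028269)
(V(149, G) - 34645)*(-17355 + 16912) = ((207/73226 + 149) - 34645)*(-17355 + 16912) = (10910881/73226 - 34645)*(-443) = -2526003889/73226*(-443) = 1119019722827/73226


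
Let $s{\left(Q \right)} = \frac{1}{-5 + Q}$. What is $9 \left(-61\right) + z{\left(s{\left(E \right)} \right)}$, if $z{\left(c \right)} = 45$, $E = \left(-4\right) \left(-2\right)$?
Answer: $-504$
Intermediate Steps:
$E = 8$
$9 \left(-61\right) + z{\left(s{\left(E \right)} \right)} = 9 \left(-61\right) + 45 = -549 + 45 = -504$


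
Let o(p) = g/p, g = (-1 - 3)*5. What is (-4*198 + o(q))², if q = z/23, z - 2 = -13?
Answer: 68095504/121 ≈ 5.6277e+5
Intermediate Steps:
z = -11 (z = 2 - 13 = -11)
g = -20 (g = -4*5 = -20)
q = -11/23 ≈ -0.47826
o(p) = -20/p
(-4*198 + o(q))² = (-4*198 - 20/(-11/23))² = (-792 - 20*(-23/11))² = (-792 + 460/11)² = (-8252/11)² = 68095504/121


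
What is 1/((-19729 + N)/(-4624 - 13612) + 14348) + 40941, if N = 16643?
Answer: 5356172126305/130826607 ≈ 40941.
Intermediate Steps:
1/((-19729 + N)/(-4624 - 13612) + 14348) + 40941 = 1/((-19729 + 16643)/(-4624 - 13612) + 14348) + 40941 = 1/(-3086/(-18236) + 14348) + 40941 = 1/(-3086*(-1/18236) + 14348) + 40941 = 1/(1543/9118 + 14348) + 40941 = 1/(130826607/9118) + 40941 = 9118/130826607 + 40941 = 5356172126305/130826607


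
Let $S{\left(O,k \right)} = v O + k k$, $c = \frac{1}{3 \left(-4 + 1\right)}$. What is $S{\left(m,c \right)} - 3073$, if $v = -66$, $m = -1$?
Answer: $- \frac{243566}{81} \approx -3007.0$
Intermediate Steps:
$c = - \frac{1}{9}$ ($c = \frac{1}{3 \left(-3\right)} = \frac{1}{-9} = - \frac{1}{9} \approx -0.11111$)
$S{\left(O,k \right)} = k^{2} - 66 O$ ($S{\left(O,k \right)} = - 66 O + k k = - 66 O + k^{2} = k^{2} - 66 O$)
$S{\left(m,c \right)} - 3073 = \left(\left(- \frac{1}{9}\right)^{2} - -66\right) - 3073 = \left(\frac{1}{81} + 66\right) - 3073 = \frac{5347}{81} - 3073 = - \frac{243566}{81}$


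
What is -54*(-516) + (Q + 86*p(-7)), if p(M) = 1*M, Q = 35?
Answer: 27297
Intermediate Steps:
p(M) = M
-54*(-516) + (Q + 86*p(-7)) = -54*(-516) + (35 + 86*(-7)) = 27864 + (35 - 602) = 27864 - 567 = 27297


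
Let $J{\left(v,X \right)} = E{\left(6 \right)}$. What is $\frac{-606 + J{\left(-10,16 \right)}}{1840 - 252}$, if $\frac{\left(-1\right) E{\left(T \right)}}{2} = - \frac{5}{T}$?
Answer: $- \frac{1813}{4764} \approx -0.38056$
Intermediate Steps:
$E{\left(T \right)} = \frac{10}{T}$ ($E{\left(T \right)} = - 2 \left(- \frac{5}{T}\right) = \frac{10}{T}$)
$J{\left(v,X \right)} = \frac{5}{3}$ ($J{\left(v,X \right)} = \frac{10}{6} = 10 \cdot \frac{1}{6} = \frac{5}{3}$)
$\frac{-606 + J{\left(-10,16 \right)}}{1840 - 252} = \frac{-606 + \frac{5}{3}}{1840 - 252} = - \frac{1813}{3 \cdot 1588} = \left(- \frac{1813}{3}\right) \frac{1}{1588} = - \frac{1813}{4764}$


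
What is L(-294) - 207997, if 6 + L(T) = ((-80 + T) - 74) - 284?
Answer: -208735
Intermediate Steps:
L(T) = -444 + T (L(T) = -6 + (((-80 + T) - 74) - 284) = -6 + ((-154 + T) - 284) = -6 + (-438 + T) = -444 + T)
L(-294) - 207997 = (-444 - 294) - 207997 = -738 - 207997 = -208735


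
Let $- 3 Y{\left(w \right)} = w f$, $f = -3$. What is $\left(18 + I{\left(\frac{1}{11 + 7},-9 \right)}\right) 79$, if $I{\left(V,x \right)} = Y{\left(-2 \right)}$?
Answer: $1264$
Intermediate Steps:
$Y{\left(w \right)} = w$ ($Y{\left(w \right)} = - \frac{w \left(-3\right)}{3} = - \frac{\left(-3\right) w}{3} = w$)
$I{\left(V,x \right)} = -2$
$\left(18 + I{\left(\frac{1}{11 + 7},-9 \right)}\right) 79 = \left(18 - 2\right) 79 = 16 \cdot 79 = 1264$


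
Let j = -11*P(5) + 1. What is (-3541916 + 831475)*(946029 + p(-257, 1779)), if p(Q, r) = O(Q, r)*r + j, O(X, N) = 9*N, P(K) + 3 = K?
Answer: -79767132113457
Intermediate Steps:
P(K) = -3 + K
j = -21 (j = -11*(-3 + 5) + 1 = -11*2 + 1 = -22 + 1 = -21)
p(Q, r) = -21 + 9*r² (p(Q, r) = (9*r)*r - 21 = 9*r² - 21 = -21 + 9*r²)
(-3541916 + 831475)*(946029 + p(-257, 1779)) = (-3541916 + 831475)*(946029 + (-21 + 9*1779²)) = -2710441*(946029 + (-21 + 9*3164841)) = -2710441*(946029 + (-21 + 28483569)) = -2710441*(946029 + 28483548) = -2710441*29429577 = -79767132113457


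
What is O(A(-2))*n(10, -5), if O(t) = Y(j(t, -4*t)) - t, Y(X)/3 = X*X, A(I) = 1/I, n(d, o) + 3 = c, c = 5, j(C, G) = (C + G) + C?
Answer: 7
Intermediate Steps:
j(C, G) = G + 2*C
n(d, o) = 2 (n(d, o) = -3 + 5 = 2)
Y(X) = 3*X² (Y(X) = 3*(X*X) = 3*X²)
O(t) = -t + 12*t² (O(t) = 3*(-4*t + 2*t)² - t = 3*(-2*t)² - t = 3*(4*t²) - t = 12*t² - t = -t + 12*t²)
O(A(-2))*n(10, -5) = ((-1 + 12/(-2))/(-2))*2 = -(-1 + 12*(-½))/2*2 = -(-1 - 6)/2*2 = -½*(-7)*2 = (7/2)*2 = 7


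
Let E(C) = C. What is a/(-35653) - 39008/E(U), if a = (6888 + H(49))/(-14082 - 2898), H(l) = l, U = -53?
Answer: 445565530777/605387940 ≈ 736.00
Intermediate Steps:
a = -6937/16980 (a = (6888 + 49)/(-14082 - 2898) = 6937/(-16980) = 6937*(-1/16980) = -6937/16980 ≈ -0.40854)
a/(-35653) - 39008/E(U) = -6937/16980/(-35653) - 39008/(-53) = -6937/16980*(-1/35653) - 39008*(-1/53) = 6937/605387940 + 736 = 445565530777/605387940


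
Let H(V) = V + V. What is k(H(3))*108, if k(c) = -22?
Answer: -2376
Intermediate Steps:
H(V) = 2*V
k(H(3))*108 = -22*108 = -2376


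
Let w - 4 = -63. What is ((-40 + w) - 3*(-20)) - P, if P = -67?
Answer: 28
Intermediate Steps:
w = -59 (w = 4 - 63 = -59)
((-40 + w) - 3*(-20)) - P = ((-40 - 59) - 3*(-20)) - 1*(-67) = (-99 + 60) + 67 = -39 + 67 = 28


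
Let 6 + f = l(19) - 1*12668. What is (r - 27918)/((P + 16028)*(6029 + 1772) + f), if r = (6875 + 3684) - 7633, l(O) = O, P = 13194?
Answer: -24992/227948167 ≈ -0.00010964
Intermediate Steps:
r = 2926 (r = 10559 - 7633 = 2926)
f = -12655 (f = -6 + (19 - 1*12668) = -6 + (19 - 12668) = -6 - 12649 = -12655)
(r - 27918)/((P + 16028)*(6029 + 1772) + f) = (2926 - 27918)/((13194 + 16028)*(6029 + 1772) - 12655) = -24992/(29222*7801 - 12655) = -24992/(227960822 - 12655) = -24992/227948167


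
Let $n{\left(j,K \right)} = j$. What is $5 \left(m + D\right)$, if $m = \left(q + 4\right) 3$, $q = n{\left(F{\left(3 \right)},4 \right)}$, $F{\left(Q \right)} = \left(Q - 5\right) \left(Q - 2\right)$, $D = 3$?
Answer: $45$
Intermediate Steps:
$F{\left(Q \right)} = \left(-5 + Q\right) \left(-2 + Q\right)$
$q = -2$ ($q = 10 + 3^{2} - 21 = 10 + 9 - 21 = -2$)
$m = 6$ ($m = \left(-2 + 4\right) 3 = 2 \cdot 3 = 6$)
$5 \left(m + D\right) = 5 \left(6 + 3\right) = 5 \cdot 9 = 45$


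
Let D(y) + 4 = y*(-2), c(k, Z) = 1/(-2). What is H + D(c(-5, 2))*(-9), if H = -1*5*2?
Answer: 17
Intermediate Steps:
c(k, Z) = -1/2 (c(k, Z) = 1*(-1/2) = -1/2)
H = -10 (H = -5*2 = -10)
D(y) = -4 - 2*y (D(y) = -4 + y*(-2) = -4 - 2*y)
H + D(c(-5, 2))*(-9) = -10 + (-4 - 2*(-1/2))*(-9) = -10 + (-4 + 1)*(-9) = -10 - 3*(-9) = -10 + 27 = 17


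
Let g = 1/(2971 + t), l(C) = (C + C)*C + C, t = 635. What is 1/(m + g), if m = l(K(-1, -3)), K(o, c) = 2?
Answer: 3606/36061 ≈ 0.099997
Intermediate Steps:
l(C) = C + 2*C² (l(C) = (2*C)*C + C = 2*C² + C = C + 2*C²)
m = 10 (m = 2*(1 + 2*2) = 2*(1 + 4) = 2*5 = 10)
g = 1/3606 (g = 1/(2971 + 635) = 1/3606 ≈ 0.00027732)
1/(m + g) = 1/(10 + 1/3606) = 1/(36061/3606) = 3606/36061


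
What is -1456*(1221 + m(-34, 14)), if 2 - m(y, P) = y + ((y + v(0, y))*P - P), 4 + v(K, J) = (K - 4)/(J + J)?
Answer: -44607472/17 ≈ -2.6240e+6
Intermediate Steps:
v(K, J) = -4 + (-4 + K)/(2*J) (v(K, J) = -4 + (K - 4)/(J + J) = -4 + (-4 + K)/((2*J)) = -4 + (-4 + K)*(1/(2*J)) = -4 + (-4 + K)/(2*J))
m(y, P) = 2 + P - y - P*(y + (-4 - 8*y)/(2*y)) (m(y, P) = 2 - (y + ((y + (-4 + 0 - 8*y)/(2*y))*P - P)) = 2 - (y + ((y + (-4 - 8*y)/(2*y))*P - P)) = 2 - (y + (P*(y + (-4 - 8*y)/(2*y)) - P)) = 2 - (y + (-P + P*(y + (-4 - 8*y)/(2*y)))) = 2 - (y - P + P*(y + (-4 - 8*y)/(2*y))) = 2 + (P - y - P*(y + (-4 - 8*y)/(2*y))) = 2 + P - y - P*(y + (-4 - 8*y)/(2*y)))
-1456*(1221 + m(-34, 14)) = -1456*(1221 + (2 - 1*(-34) + 5*14 - 1*14*(-34) + 2*14/(-34))) = -1456*(1221 + (2 + 34 + 70 + 476 + 2*14*(-1/34))) = -1456*(1221 + (2 + 34 + 70 + 476 - 14/17)) = -1456*(1221 + 9880/17) = -1456*30637/17 = -44607472/17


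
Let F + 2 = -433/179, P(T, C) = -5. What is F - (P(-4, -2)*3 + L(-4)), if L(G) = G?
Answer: 2610/179 ≈ 14.581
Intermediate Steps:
F = -791/179 (F = -2 - 433/179 = -791/179 ≈ -4.4190)
F - (P(-4, -2)*3 + L(-4)) = -791/179 - (-5*3 - 4) = -791/179 - (-15 - 4) = -791/179 - 1*(-19) = -791/179 + 19 = 2610/179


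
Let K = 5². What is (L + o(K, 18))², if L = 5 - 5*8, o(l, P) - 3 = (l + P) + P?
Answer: 841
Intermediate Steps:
K = 25
o(l, P) = 3 + l + 2*P (o(l, P) = 3 + ((l + P) + P) = 3 + ((P + l) + P) = 3 + (l + 2*P) = 3 + l + 2*P)
L = -35 (L = 5 - 40 = -35)
(L + o(K, 18))² = (-35 + (3 + 25 + 2*18))² = (-35 + (3 + 25 + 36))² = (-35 + 64)² = 29² = 841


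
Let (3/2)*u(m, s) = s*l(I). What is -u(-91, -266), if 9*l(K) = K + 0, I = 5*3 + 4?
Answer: 10108/27 ≈ 374.37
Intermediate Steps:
I = 19 (I = 15 + 4 = 19)
l(K) = K/9 (l(K) = (K + 0)/9 = K/9)
u(m, s) = 38*s/27 (u(m, s) = 2*(s*((⅑)*19))/3 = 2*(s*(19/9))/3 = 2*(19*s/9)/3 = 38*s/27)
-u(-91, -266) = -38*(-266)/27 = -1*(-10108/27) = 10108/27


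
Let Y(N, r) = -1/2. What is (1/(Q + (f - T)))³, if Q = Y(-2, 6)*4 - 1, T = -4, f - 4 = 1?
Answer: 1/216 ≈ 0.0046296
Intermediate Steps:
f = 5 (f = 4 + 1 = 5)
Y(N, r) = -½ (Y(N, r) = -1*½ = -½)
Q = -3 (Q = -½*4 - 1 = -2 - 1 = -3)
(1/(Q + (f - T)))³ = (1/(-3 + (5 - 1*(-4))))³ = (1/(-3 + (5 + 4)))³ = (1/(-3 + 9))³ = (1/6)³ = (⅙)³ = 1/216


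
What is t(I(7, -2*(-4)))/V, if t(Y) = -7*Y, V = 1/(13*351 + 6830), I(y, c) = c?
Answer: -638008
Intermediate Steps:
V = 1/11393 (V = 1/(4563 + 6830) = 1/11393 ≈ 8.7773e-5)
t(I(7, -2*(-4)))/V = (-(-14)*(-4))/(1/11393) = -7*8*11393 = -56*11393 = -638008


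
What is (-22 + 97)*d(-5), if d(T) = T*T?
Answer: 1875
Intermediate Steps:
d(T) = T**2
(-22 + 97)*d(-5) = (-22 + 97)*(-5)**2 = 75*25 = 1875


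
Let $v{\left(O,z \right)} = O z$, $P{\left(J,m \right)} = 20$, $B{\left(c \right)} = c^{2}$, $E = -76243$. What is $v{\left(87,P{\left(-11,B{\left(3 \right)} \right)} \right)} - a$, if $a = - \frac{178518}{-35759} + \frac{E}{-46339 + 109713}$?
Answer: $\frac{3934585080545}{2266190866} \approx 1736.2$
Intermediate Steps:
$a = \frac{8587026295}{2266190866}$ ($a = - \frac{178518}{-35759} - \frac{76243}{-46339 + 109713} = \left(-178518\right) \left(- \frac{1}{35759}\right) - \frac{76243}{63374} = \frac{178518}{35759} - \frac{76243}{63374} = \frac{8587026295}{2266190866} \approx 3.7892$)
$v{\left(87,P{\left(-11,B{\left(3 \right)} \right)} \right)} - a = 87 \cdot 20 - \frac{8587026295}{2266190866} = 1740 - \frac{8587026295}{2266190866} = \frac{3934585080545}{2266190866}$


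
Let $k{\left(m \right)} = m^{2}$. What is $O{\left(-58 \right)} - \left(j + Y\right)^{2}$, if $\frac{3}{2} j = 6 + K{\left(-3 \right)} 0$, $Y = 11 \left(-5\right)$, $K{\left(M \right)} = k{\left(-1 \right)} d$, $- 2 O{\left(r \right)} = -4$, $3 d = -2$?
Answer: $-2599$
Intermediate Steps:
$d = - \frac{2}{3}$ ($d = \frac{1}{3} \left(-2\right) = - \frac{2}{3} \approx -0.66667$)
$O{\left(r \right)} = 2$ ($O{\left(r \right)} = \left(- \frac{1}{2}\right) \left(-4\right) = 2$)
$K{\left(M \right)} = - \frac{2}{3}$ ($K{\left(M \right)} = \left(-1\right)^{2} \left(- \frac{2}{3}\right) = 1 \left(- \frac{2}{3}\right) = - \frac{2}{3}$)
$Y = -55$
$j = 4$ ($j = \frac{2 \left(6 - 0\right)}{3} = \frac{2 \left(6 + 0\right)}{3} = \frac{2}{3} \cdot 6 = 4$)
$O{\left(-58 \right)} - \left(j + Y\right)^{2} = 2 - \left(4 - 55\right)^{2} = 2 - \left(-51\right)^{2} = 2 - 2601 = -2599$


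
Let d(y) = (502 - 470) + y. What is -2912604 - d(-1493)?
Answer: -2911143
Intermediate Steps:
d(y) = 32 + y
-2912604 - d(-1493) = -2912604 - (32 - 1493) = -2912604 - 1*(-1461) = -2912604 + 1461 = -2911143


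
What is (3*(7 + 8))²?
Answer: 2025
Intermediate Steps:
(3*(7 + 8))² = (3*15)² = 45² = 2025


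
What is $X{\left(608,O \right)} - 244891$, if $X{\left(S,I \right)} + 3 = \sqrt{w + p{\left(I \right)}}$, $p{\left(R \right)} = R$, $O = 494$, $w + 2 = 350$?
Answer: $-244894 + \sqrt{842} \approx -2.4487 \cdot 10^{5}$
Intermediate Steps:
$w = 348$ ($w = -2 + 350 = 348$)
$X{\left(S,I \right)} = -3 + \sqrt{348 + I}$
$X{\left(608,O \right)} - 244891 = \left(-3 + \sqrt{348 + 494}\right) - 244891 = \left(-3 + \sqrt{842}\right) - 244891 = -244894 + \sqrt{842}$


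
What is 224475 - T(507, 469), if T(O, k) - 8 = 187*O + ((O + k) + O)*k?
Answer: -565869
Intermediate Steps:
T(O, k) = 8 + 187*O + k*(k + 2*O) (T(O, k) = 8 + (187*O + ((O + k) + O)*k) = 8 + (187*O + (k + 2*O)*k) = 8 + (187*O + k*(k + 2*O)) = 8 + 187*O + k*(k + 2*O))
224475 - T(507, 469) = 224475 - (8 + 469² + 187*507 + 2*507*469) = 224475 - (8 + 219961 + 94809 + 475566) = 224475 - 1*790344 = 224475 - 790344 = -565869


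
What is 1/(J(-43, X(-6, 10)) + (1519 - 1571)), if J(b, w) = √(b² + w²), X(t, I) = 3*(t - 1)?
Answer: -26/207 - √2290/414 ≈ -0.24119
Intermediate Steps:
X(t, I) = -3 + 3*t (X(t, I) = 3*(-1 + t) = -3 + 3*t)
1/(J(-43, X(-6, 10)) + (1519 - 1571)) = 1/(√((-43)² + (-3 + 3*(-6))²) + (1519 - 1571)) = 1/(√(1849 + (-3 - 18)²) - 52) = 1/(√(1849 + (-21)²) - 52) = 1/(√(1849 + 441) - 52) = 1/(√2290 - 52) = 1/(-52 + √2290)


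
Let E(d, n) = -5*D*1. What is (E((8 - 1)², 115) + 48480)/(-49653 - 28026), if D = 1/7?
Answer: -339355/543753 ≈ -0.62410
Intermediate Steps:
D = ⅐ ≈ 0.14286
E(d, n) = -5/7 (E(d, n) = -5*⅐*1 = -5/7*1 = -5/7)
(E((8 - 1)², 115) + 48480)/(-49653 - 28026) = (-5/7 + 48480)/(-49653 - 28026) = (339355/7)/(-77679) = (339355/7)*(-1/77679) = -339355/543753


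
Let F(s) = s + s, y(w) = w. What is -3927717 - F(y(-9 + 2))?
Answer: -3927703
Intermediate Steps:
F(s) = 2*s
-3927717 - F(y(-9 + 2)) = -3927717 - 2*(-9 + 2) = -3927717 - 2*(-7) = -3927717 - 1*(-14) = -3927717 + 14 = -3927703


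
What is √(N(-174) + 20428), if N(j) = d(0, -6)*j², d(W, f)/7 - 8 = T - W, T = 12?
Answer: 2*√1064767 ≈ 2063.8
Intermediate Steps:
d(W, f) = 140 - 7*W (d(W, f) = 56 + 7*(12 - W) = 56 + (84 - 7*W) = 140 - 7*W)
N(j) = 140*j² (N(j) = (140 - 7*0)*j² = (140 + 0)*j² = 140*j²)
√(N(-174) + 20428) = √(140*(-174)² + 20428) = √(140*30276 + 20428) = √(4238640 + 20428) = √4259068 = 2*√1064767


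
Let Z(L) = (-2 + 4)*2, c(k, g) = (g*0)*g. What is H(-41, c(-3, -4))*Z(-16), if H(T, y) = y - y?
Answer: 0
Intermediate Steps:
c(k, g) = 0 (c(k, g) = 0*g = 0)
H(T, y) = 0
Z(L) = 4 (Z(L) = 2*2 = 4)
H(-41, c(-3, -4))*Z(-16) = 0*4 = 0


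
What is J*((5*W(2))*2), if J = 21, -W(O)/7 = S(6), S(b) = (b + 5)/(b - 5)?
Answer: -16170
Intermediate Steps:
S(b) = (5 + b)/(-5 + b)
W(O) = -77 (W(O) = -7*(5 + 6)/(-5 + 6) = -7*11/1 = -7*11 = -77)
J*((5*W(2))*2) = 21*((5*(-77))*2) = 21*(-385*2) = 21*(-770) = -16170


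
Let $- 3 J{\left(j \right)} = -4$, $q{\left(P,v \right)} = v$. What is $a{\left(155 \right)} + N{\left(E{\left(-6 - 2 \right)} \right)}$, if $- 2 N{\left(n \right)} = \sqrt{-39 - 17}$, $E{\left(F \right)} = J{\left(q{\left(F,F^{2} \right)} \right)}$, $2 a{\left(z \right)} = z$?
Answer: $\frac{155}{2} - i \sqrt{14} \approx 77.5 - 3.7417 i$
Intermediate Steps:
$a{\left(z \right)} = \frac{z}{2}$
$J{\left(j \right)} = \frac{4}{3}$ ($J{\left(j \right)} = \left(- \frac{1}{3}\right) \left(-4\right) = \frac{4}{3}$)
$E{\left(F \right)} = \frac{4}{3}$
$N{\left(n \right)} = - i \sqrt{14}$ ($N{\left(n \right)} = - \frac{\sqrt{-39 - 17}}{2} = - \frac{\sqrt{-56}}{2} = - \frac{2 i \sqrt{14}}{2} = - i \sqrt{14}$)
$a{\left(155 \right)} + N{\left(E{\left(-6 - 2 \right)} \right)} = \frac{1}{2} \cdot 155 - i \sqrt{14} = \frac{155}{2} - i \sqrt{14}$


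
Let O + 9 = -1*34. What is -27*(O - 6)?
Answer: 1323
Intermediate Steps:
O = -43 (O = -9 - 1*34 = -9 - 34 = -43)
-27*(O - 6) = -27*(-43 - 6) = -27*(-49) = 1323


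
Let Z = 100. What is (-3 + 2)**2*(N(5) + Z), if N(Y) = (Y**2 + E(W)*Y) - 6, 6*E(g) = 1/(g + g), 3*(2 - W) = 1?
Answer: 477/4 ≈ 119.25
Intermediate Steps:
W = 5/3 (W = 2 - 1/3*1 = 2 - 1/3 = 5/3 ≈ 1.6667)
E(g) = 1/(12*g) (E(g) = 1/(6*(g + g)) = 1/(6*((2*g))) = (1/(2*g))/6 = 1/(12*g))
N(Y) = -6 + Y**2 + Y/20 (N(Y) = (Y**2 + (1/(12*(5/3)))*Y) - 6 = (Y**2 + ((1/12)*(3/5))*Y) - 6 = (Y**2 + Y/20) - 6 = -6 + Y**2 + Y/20)
(-3 + 2)**2*(N(5) + Z) = (-3 + 2)**2*((-6 + 5**2 + (1/20)*5) + 100) = (-1)**2*((-6 + 25 + 1/4) + 100) = 1*(77/4 + 100) = 1*(477/4) = 477/4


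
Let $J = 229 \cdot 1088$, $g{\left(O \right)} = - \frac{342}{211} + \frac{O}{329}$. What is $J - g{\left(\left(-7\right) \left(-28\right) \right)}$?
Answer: $\frac{2470850550}{9917} \approx 2.4915 \cdot 10^{5}$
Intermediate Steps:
$g{\left(O \right)} = - \frac{342}{211} + \frac{O}{329}$ ($g{\left(O \right)} = \left(-342\right) \frac{1}{211} + O \frac{1}{329} = - \frac{342}{211} + \frac{O}{329}$)
$J = 249152$
$J - g{\left(\left(-7\right) \left(-28\right) \right)} = 249152 - \left(- \frac{342}{211} + \frac{\left(-7\right) \left(-28\right)}{329}\right) = 249152 - \left(- \frac{342}{211} + \frac{1}{329} \cdot 196\right) = 249152 - \left(- \frac{342}{211} + \frac{28}{47}\right) = 249152 - - \frac{10166}{9917} = 249152 + \frac{10166}{9917} = \frac{2470850550}{9917}$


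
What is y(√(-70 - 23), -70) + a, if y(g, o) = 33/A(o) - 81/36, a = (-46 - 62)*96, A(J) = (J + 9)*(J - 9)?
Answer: -199896807/19276 ≈ -10370.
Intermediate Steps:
A(J) = (-9 + J)*(9 + J) (A(J) = (9 + J)*(-9 + J) = (-9 + J)*(9 + J))
a = -10368 (a = -108*96 = -10368)
y(g, o) = -9/4 + 33/(-81 + o²) (y(g, o) = 33/(-81 + o²) - 81/36 = 33/(-81 + o²) - 81*1/36 = 33/(-81 + o²) - 9/4 = -9/4 + 33/(-81 + o²))
y(√(-70 - 23), -70) + a = 3*(287 - 3*(-70)²)/(4*(-81 + (-70)²)) - 10368 = 3*(287 - 3*4900)/(4*(-81 + 4900)) - 10368 = (¾)*(287 - 14700)/4819 - 10368 = (¾)*(1/4819)*(-14413) - 10368 = -43239/19276 - 10368 = -199896807/19276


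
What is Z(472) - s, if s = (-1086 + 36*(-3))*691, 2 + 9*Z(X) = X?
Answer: 7425956/9 ≈ 8.2511e+5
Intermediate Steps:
Z(X) = -2/9 + X/9
s = -825054 (s = (-1086 - 108)*691 = -1194*691 = -825054)
Z(472) - s = (-2/9 + (⅑)*472) - 1*(-825054) = (-2/9 + 472/9) + 825054 = 470/9 + 825054 = 7425956/9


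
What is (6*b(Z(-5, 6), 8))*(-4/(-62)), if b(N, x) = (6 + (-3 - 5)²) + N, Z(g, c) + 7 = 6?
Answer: 828/31 ≈ 26.710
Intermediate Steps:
Z(g, c) = -1 (Z(g, c) = -7 + 6 = -1)
b(N, x) = 70 + N (b(N, x) = (6 + (-8)²) + N = (6 + 64) + N = 70 + N)
(6*b(Z(-5, 6), 8))*(-4/(-62)) = (6*(70 - 1))*(-4/(-62)) = (6*69)*(-4*(-1/62)) = 414*(2/31) = 828/31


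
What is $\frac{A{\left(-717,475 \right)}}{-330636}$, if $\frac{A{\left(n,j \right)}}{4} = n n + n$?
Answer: $- \frac{171124}{27553} \approx -6.2107$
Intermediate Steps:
$A{\left(n,j \right)} = 4 n + 4 n^{2}$ ($A{\left(n,j \right)} = 4 \left(n n + n\right) = 4 \left(n^{2} + n\right) = 4 \left(n + n^{2}\right) = 4 n + 4 n^{2}$)
$\frac{A{\left(-717,475 \right)}}{-330636} = \frac{4 \left(-717\right) \left(1 - 717\right)}{-330636} = 4 \left(-717\right) \left(-716\right) \left(- \frac{1}{330636}\right) = 2053488 \left(- \frac{1}{330636}\right) = - \frac{171124}{27553}$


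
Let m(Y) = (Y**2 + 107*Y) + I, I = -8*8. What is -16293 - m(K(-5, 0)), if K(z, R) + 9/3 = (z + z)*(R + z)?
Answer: -23467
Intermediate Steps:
I = -64
K(z, R) = -3 + 2*z*(R + z) (K(z, R) = -3 + (z + z)*(R + z) = -3 + (2*z)*(R + z) = -3 + 2*z*(R + z))
m(Y) = -64 + Y**2 + 107*Y (m(Y) = (Y**2 + 107*Y) - 64 = -64 + Y**2 + 107*Y)
-16293 - m(K(-5, 0)) = -16293 - (-64 + (-3 + 2*(-5)**2 + 2*0*(-5))**2 + 107*(-3 + 2*(-5)**2 + 2*0*(-5))) = -16293 - (-64 + (-3 + 2*25 + 0)**2 + 107*(-3 + 2*25 + 0)) = -16293 - (-64 + (-3 + 50 + 0)**2 + 107*(-3 + 50 + 0)) = -16293 - (-64 + 47**2 + 107*47) = -16293 - (-64 + 2209 + 5029) = -16293 - 1*7174 = -16293 - 7174 = -23467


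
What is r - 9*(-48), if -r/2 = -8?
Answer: 448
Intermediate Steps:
r = 16 (r = -2*(-8) = 16)
r - 9*(-48) = 16 - 9*(-48) = 16 + 432 = 448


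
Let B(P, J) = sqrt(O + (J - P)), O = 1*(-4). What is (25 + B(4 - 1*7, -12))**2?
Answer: (25 + I*sqrt(13))**2 ≈ 612.0 + 180.28*I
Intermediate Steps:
O = -4
B(P, J) = sqrt(-4 + J - P) (B(P, J) = sqrt(-4 + (J - P)) = sqrt(-4 + J - P))
(25 + B(4 - 1*7, -12))**2 = (25 + sqrt(-4 - 12 - (4 - 1*7)))**2 = (25 + sqrt(-4 - 12 - (4 - 7)))**2 = (25 + sqrt(-4 - 12 - 1*(-3)))**2 = (25 + sqrt(-4 - 12 + 3))**2 = (25 + sqrt(-13))**2 = (25 + I*sqrt(13))**2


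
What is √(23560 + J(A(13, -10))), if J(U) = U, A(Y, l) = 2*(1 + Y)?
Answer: 2*√5897 ≈ 153.58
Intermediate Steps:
A(Y, l) = 2 + 2*Y
√(23560 + J(A(13, -10))) = √(23560 + (2 + 2*13)) = √(23560 + (2 + 26)) = √(23560 + 28) = √23588 = 2*√5897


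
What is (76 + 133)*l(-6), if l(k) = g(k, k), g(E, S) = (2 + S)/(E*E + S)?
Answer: -418/15 ≈ -27.867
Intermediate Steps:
g(E, S) = (2 + S)/(S + E**2) (g(E, S) = (2 + S)/(E**2 + S) = (2 + S)/(S + E**2))
l(k) = (2 + k)/(k + k**2)
(76 + 133)*l(-6) = (76 + 133)*((2 - 6)/((-6)*(1 - 6))) = 209*(-1/6*(-4)/(-5)) = 209*(-1/6*(-1/5)*(-4)) = 209*(-2/15) = -418/15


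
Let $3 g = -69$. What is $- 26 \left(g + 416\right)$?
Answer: $-10218$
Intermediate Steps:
$g = -23$ ($g = \frac{1}{3} \left(-69\right) = -23$)
$- 26 \left(g + 416\right) = - 26 \left(-23 + 416\right) = \left(-26\right) 393 = -10218$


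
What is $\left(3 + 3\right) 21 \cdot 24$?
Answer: $3024$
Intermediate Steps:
$\left(3 + 3\right) 21 \cdot 24 = 6 \cdot 21 \cdot 24 = 126 \cdot 24 = 3024$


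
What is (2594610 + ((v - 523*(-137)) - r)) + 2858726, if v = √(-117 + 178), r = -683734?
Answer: 6208721 + √61 ≈ 6.2087e+6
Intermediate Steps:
v = √61 ≈ 7.8102
(2594610 + ((v - 523*(-137)) - r)) + 2858726 = (2594610 + ((√61 - 523*(-137)) - 1*(-683734))) + 2858726 = (2594610 + ((√61 + 71651) + 683734)) + 2858726 = (2594610 + ((71651 + √61) + 683734)) + 2858726 = (2594610 + (755385 + √61)) + 2858726 = (3349995 + √61) + 2858726 = 6208721 + √61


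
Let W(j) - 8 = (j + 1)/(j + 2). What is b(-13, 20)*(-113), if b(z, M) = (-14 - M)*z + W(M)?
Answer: -1121073/22 ≈ -50958.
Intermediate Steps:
W(j) = 8 + (1 + j)/(2 + j) (W(j) = 8 + (j + 1)/(j + 2) = 8 + (1 + j)/(2 + j))
b(z, M) = z*(-14 - M) + (17 + 9*M)/(2 + M) (b(z, M) = (-14 - M)*z + (17 + 9*M)/(2 + M) = z*(-14 - M) + (17 + 9*M)/(2 + M))
b(-13, 20)*(-113) = ((17 + 9*20 - 1*(-13)*(2 + 20)*(14 + 20))/(2 + 20))*(-113) = ((17 + 180 - 1*(-13)*22*34)/22)*(-113) = ((17 + 180 + 9724)/22)*(-113) = ((1/22)*9921)*(-113) = (9921/22)*(-113) = -1121073/22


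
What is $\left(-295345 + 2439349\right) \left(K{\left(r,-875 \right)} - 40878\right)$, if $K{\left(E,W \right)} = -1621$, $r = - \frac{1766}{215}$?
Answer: $-91118025996$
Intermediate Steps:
$r = - \frac{1766}{215}$ ($r = \left(-1766\right) \frac{1}{215} = - \frac{1766}{215} \approx -8.214$)
$\left(-295345 + 2439349\right) \left(K{\left(r,-875 \right)} - 40878\right) = \left(-295345 + 2439349\right) \left(-1621 - 40878\right) = 2144004 \left(-42499\right) = -91118025996$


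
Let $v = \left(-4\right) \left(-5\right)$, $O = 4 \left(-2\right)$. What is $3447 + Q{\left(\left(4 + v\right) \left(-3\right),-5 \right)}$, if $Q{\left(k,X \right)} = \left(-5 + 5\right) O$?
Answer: $3447$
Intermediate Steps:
$O = -8$
$v = 20$
$Q{\left(k,X \right)} = 0$ ($Q{\left(k,X \right)} = \left(-5 + 5\right) \left(-8\right) = 0 \left(-8\right) = 0$)
$3447 + Q{\left(\left(4 + v\right) \left(-3\right),-5 \right)} = 3447 + 0 = 3447$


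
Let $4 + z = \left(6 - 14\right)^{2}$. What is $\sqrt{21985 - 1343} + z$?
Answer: $60 + \sqrt{20642} \approx 203.67$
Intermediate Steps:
$z = 60$ ($z = -4 + \left(6 - 14\right)^{2} = -4 + \left(-8\right)^{2} = -4 + 64 = 60$)
$\sqrt{21985 - 1343} + z = \sqrt{21985 - 1343} + 60 = \sqrt{20642} + 60 = 60 + \sqrt{20642}$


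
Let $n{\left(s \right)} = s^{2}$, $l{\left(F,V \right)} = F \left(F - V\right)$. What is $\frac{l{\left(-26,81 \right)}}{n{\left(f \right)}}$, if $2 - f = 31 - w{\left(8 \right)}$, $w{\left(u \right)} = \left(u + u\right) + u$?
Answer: $\frac{2782}{25} \approx 111.28$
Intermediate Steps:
$w{\left(u \right)} = 3 u$ ($w{\left(u \right)} = 2 u + u = 3 u$)
$f = -5$ ($f = 2 - \left(31 - 3 \cdot 8\right) = 2 - \left(31 - 24\right) = 2 - 7 = -5$)
$\frac{l{\left(-26,81 \right)}}{n{\left(f \right)}} = \frac{\left(-26\right) \left(-26 - 81\right)}{\left(-5\right)^{2}} = \frac{\left(-26\right) \left(-26 - 81\right)}{25} = \left(-26\right) \left(-107\right) \frac{1}{25} = 2782 \cdot \frac{1}{25} = \frac{2782}{25}$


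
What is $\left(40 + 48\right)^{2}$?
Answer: $7744$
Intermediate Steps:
$\left(40 + 48\right)^{2} = 88^{2} = 7744$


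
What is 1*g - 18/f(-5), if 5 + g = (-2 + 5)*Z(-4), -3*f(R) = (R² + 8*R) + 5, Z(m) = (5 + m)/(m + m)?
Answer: -431/40 ≈ -10.775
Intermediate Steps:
Z(m) = (5 + m)/(2*m) (Z(m) = (5 + m)/((2*m)) = (5 + m)*(1/(2*m)) = (5 + m)/(2*m))
f(R) = -5/3 - 8*R/3 - R²/3 (f(R) = -((R² + 8*R) + 5)/3 = -(5 + R² + 8*R)/3 = -5/3 - 8*R/3 - R²/3)
g = -43/8 (g = -5 + (-2 + 5)*((½)*(5 - 4)/(-4)) = -5 + 3*((½)*(-¼)*1) = -5 + 3*(-⅛) = -5 - 3/8 = -43/8 ≈ -5.3750)
1*g - 18/f(-5) = 1*(-43/8) - 18/(-5/3 - 8/3*(-5) - ⅓*(-5)²) = -43/8 - 18/(-5/3 + 40/3 - ⅓*25) = -43/8 - 18/(-5/3 + 40/3 - 25/3) = -43/8 - 18/10/3 = -43/8 - 18*3/10 = -43/8 - 27/5 = -431/40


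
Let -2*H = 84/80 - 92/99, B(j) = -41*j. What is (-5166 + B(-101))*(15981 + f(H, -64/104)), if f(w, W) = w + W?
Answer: -168646754065/10296 ≈ -1.6380e+7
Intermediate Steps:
H = -239/3960 (H = -(84/80 - 92/99)/2 = -(84*(1/80) - 92*1/99)/2 = -(21/20 - 92/99)/2 = -½*239/1980 = -239/3960 ≈ -0.060354)
f(w, W) = W + w
(-5166 + B(-101))*(15981 + f(H, -64/104)) = (-5166 - 41*(-101))*(15981 + (-64/104 - 239/3960)) = (-5166 + 4141)*(15981 + (-64*1/104 - 239/3960)) = -1025*(15981 + (-8/13 - 239/3960)) = -1025*(15981 - 34787/51480) = -1025*822667093/51480 = -168646754065/10296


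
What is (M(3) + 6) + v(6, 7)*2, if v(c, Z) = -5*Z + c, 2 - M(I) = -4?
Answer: -46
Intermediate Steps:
M(I) = 6 (M(I) = 2 - 1*(-4) = 2 + 4 = 6)
v(c, Z) = c - 5*Z
(M(3) + 6) + v(6, 7)*2 = (6 + 6) + (6 - 5*7)*2 = 12 + (6 - 35)*2 = 12 - 29*2 = 12 - 58 = -46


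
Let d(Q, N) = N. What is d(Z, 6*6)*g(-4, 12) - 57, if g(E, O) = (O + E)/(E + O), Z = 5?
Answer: -21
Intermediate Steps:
g(E, O) = 1 (g(E, O) = (E + O)/(E + O) = 1)
d(Z, 6*6)*g(-4, 12) - 57 = (6*6)*1 - 57 = 36*1 - 57 = 36 - 57 = -21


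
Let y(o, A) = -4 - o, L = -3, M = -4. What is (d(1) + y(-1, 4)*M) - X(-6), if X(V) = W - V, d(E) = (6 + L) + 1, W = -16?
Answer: 26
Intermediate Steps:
d(E) = 4 (d(E) = (6 - 3) + 1 = 3 + 1 = 4)
X(V) = -16 - V
(d(1) + y(-1, 4)*M) - X(-6) = (4 + (-4 - 1*(-1))*(-4)) - (-16 - 1*(-6)) = (4 + (-4 + 1)*(-4)) - (-16 + 6) = (4 - 3*(-4)) - 1*(-10) = (4 + 12) + 10 = 16 + 10 = 26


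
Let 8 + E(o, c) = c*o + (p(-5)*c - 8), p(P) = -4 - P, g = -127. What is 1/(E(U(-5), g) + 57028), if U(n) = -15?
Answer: 1/58790 ≈ 1.7010e-5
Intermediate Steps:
E(o, c) = -16 + c + c*o (E(o, c) = -8 + (c*o + ((-4 - 1*(-5))*c - 8)) = -8 + (c*o + ((-4 + 5)*c - 8)) = -8 + (c*o + (1*c - 8)) = -8 + (c*o + (c - 8)) = -8 + (c*o + (-8 + c)) = -8 + (-8 + c + c*o) = -16 + c + c*o)
1/(E(U(-5), g) + 57028) = 1/((-16 - 127 - 127*(-15)) + 57028) = 1/((-16 - 127 + 1905) + 57028) = 1/(1762 + 57028) = 1/58790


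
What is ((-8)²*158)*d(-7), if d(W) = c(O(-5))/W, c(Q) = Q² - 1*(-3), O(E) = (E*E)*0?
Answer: -30336/7 ≈ -4333.7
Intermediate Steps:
O(E) = 0 (O(E) = E²*0 = 0)
c(Q) = 3 + Q² (c(Q) = Q² + 3 = 3 + Q²)
d(W) = 3/W (d(W) = (3 + 0²)/W = (3 + 0)/W = 3/W)
((-8)²*158)*d(-7) = ((-8)²*158)*(3/(-7)) = (64*158)*(3*(-⅐)) = 10112*(-3/7) = -30336/7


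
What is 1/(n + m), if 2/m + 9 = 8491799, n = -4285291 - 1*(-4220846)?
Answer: -4245895/273626703274 ≈ -1.5517e-5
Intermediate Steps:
n = -64445 (n = -4285291 + 4220846 = -64445)
m = 1/4245895 (m = 2/(-9 + 8491799) = 2/8491790 = 2*(1/8491790) = 1/4245895 ≈ 2.3552e-7)
1/(n + m) = 1/(-64445 + 1/4245895) = 1/(-273626703274/4245895) = -4245895/273626703274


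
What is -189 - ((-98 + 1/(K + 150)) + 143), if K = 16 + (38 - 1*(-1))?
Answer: -47971/205 ≈ -234.00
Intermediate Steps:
K = 55 (K = 16 + (38 + 1) = 16 + 39 = 55)
-189 - ((-98 + 1/(K + 150)) + 143) = -189 - ((-98 + 1/(55 + 150)) + 143) = -189 - ((-98 + 1/205) + 143) = -189 - (-20089/205 + 143) = -189 - 1*9226/205 = -189 - 9226/205 = -47971/205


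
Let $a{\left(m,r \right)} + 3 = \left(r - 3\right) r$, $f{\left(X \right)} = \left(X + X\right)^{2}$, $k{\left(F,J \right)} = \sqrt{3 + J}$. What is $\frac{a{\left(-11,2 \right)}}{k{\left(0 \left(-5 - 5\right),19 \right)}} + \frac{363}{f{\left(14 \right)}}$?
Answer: $\frac{363}{784} - \frac{5 \sqrt{22}}{22} \approx -0.60299$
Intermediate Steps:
$f{\left(X \right)} = 4 X^{2}$ ($f{\left(X \right)} = \left(2 X\right)^{2} = 4 X^{2}$)
$a{\left(m,r \right)} = -3 + r \left(-3 + r\right)$ ($a{\left(m,r \right)} = -3 + \left(r - 3\right) r = -3 + \left(-3 + r\right) r = -3 + r \left(-3 + r\right)$)
$\frac{a{\left(-11,2 \right)}}{k{\left(0 \left(-5 - 5\right),19 \right)}} + \frac{363}{f{\left(14 \right)}} = \frac{-3 + 2^{2} - 6}{\sqrt{3 + 19}} + \frac{363}{4 \cdot 14^{2}} = \frac{-3 + 4 - 6}{\sqrt{22}} + \frac{363}{4 \cdot 196} = - 5 \frac{\sqrt{22}}{22} + \frac{363}{784} = - \frac{5 \sqrt{22}}{22} + 363 \cdot \frac{1}{784} = - \frac{5 \sqrt{22}}{22} + \frac{363}{784} = \frac{363}{784} - \frac{5 \sqrt{22}}{22}$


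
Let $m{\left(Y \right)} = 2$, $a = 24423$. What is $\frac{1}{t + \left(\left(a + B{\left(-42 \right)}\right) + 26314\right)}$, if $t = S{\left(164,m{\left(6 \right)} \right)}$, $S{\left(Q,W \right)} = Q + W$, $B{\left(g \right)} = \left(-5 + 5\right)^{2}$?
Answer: $\frac{1}{50903} \approx 1.9645 \cdot 10^{-5}$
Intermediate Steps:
$B{\left(g \right)} = 0$ ($B{\left(g \right)} = 0^{2} = 0$)
$t = 166$ ($t = 164 + 2 = 166$)
$\frac{1}{t + \left(\left(a + B{\left(-42 \right)}\right) + 26314\right)} = \frac{1}{166 + \left(\left(24423 + 0\right) + 26314\right)} = \frac{1}{166 + \left(24423 + 26314\right)} = \frac{1}{166 + 50737} = \frac{1}{50903}$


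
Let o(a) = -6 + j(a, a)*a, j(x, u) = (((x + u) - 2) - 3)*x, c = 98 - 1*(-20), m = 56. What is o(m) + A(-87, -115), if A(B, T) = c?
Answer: 335664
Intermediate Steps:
c = 118 (c = 98 + 20 = 118)
j(x, u) = x*(-5 + u + x) (j(x, u) = (((u + x) - 2) - 3)*x = ((-2 + u + x) - 3)*x = (-5 + u + x)*x = x*(-5 + u + x))
o(a) = -6 + a²*(-5 + 2*a) (o(a) = -6 + (a*(-5 + a + a))*a = -6 + (a*(-5 + 2*a))*a = -6 + a²*(-5 + 2*a))
A(B, T) = 118
o(m) + A(-87, -115) = (-6 + 56²*(-5 + 2*56)) + 118 = (-6 + 3136*(-5 + 112)) + 118 = (-6 + 3136*107) + 118 = (-6 + 335552) + 118 = 335546 + 118 = 335664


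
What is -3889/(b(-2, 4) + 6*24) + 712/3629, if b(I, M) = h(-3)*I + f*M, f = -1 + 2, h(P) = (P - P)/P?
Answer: -14007805/537092 ≈ -26.081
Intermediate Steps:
h(P) = 0 (h(P) = 0/P = 0)
f = 1
b(I, M) = M (b(I, M) = 0*I + 1*M = 0 + M = M)
-3889/(b(-2, 4) + 6*24) + 712/3629 = -3889/(4 + 6*24) + 712/3629 = -3889/(4 + 144) + 712*(1/3629) = -3889/148 + 712/3629 = -14007805/537092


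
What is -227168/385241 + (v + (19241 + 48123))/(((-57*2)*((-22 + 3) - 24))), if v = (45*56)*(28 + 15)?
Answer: 33291255974/944225691 ≈ 35.258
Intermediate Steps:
v = 108360 (v = 2520*43 = 108360)
-227168/385241 + (v + (19241 + 48123))/(((-57*2)*((-22 + 3) - 24))) = -227168/385241 + (108360 + (19241 + 48123))/(((-57*2)*((-22 + 3) - 24))) = -227168*1/385241 + (108360 + 67364)/((-114*(-19 - 24))) = -227168/385241 + 175724/((-114*(-43))) = -227168/385241 + 175724/4902 = -227168/385241 + 175724*(1/4902) = -227168/385241 + 87862/2451 = 33291255974/944225691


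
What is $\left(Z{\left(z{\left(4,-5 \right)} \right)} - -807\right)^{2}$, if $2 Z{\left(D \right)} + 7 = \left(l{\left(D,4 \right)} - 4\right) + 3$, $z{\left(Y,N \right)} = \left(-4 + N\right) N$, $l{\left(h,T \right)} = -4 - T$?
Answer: $638401$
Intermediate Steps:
$z{\left(Y,N \right)} = N \left(-4 + N\right)$
$Z{\left(D \right)} = -8$ ($Z{\left(D \right)} = - \frac{7}{2} + \frac{\left(\left(-4 - 4\right) - 4\right) + 3}{2} = - \frac{7}{2} + \frac{\left(-8 - 4\right) + 3}{2} = - \frac{7}{2} + \frac{-12 + 3}{2} = - \frac{7}{2} + \frac{1}{2} \left(-9\right) = - \frac{7}{2} - \frac{9}{2} = -8$)
$\left(Z{\left(z{\left(4,-5 \right)} \right)} - -807\right)^{2} = \left(-8 - -807\right)^{2} = \left(-8 + 807\right)^{2} = 799^{2} = 638401$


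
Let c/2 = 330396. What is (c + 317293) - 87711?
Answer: 890374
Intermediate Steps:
c = 660792 (c = 2*330396 = 660792)
(c + 317293) - 87711 = (660792 + 317293) - 87711 = 978085 - 87711 = 890374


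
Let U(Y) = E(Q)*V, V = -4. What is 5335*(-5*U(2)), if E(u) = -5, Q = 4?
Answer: -533500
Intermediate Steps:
U(Y) = 20 (U(Y) = -5*(-4) = 20)
5335*(-5*U(2)) = 5335*(-5*20) = 5335*(-100) = -533500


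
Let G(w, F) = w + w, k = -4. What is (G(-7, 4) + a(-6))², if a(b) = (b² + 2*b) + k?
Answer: 36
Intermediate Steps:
a(b) = -4 + b² + 2*b (a(b) = (b² + 2*b) - 4 = -4 + b² + 2*b)
G(w, F) = 2*w
(G(-7, 4) + a(-6))² = (2*(-7) + (-4 + (-6)² + 2*(-6)))² = (-14 + (-4 + 36 - 12))² = (-14 + 20)² = 6² = 36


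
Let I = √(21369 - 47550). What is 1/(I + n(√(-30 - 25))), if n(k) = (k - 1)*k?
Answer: -I/(-√55 + 3*√2909 + 55*I) ≈ -0.0020476 - 0.0057477*I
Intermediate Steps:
n(k) = k*(-1 + k) (n(k) = (-1 + k)*k = k*(-1 + k))
I = 3*I*√2909 (I = √(-26181) = 3*I*√2909 ≈ 161.81*I)
1/(I + n(√(-30 - 25))) = 1/(3*I*√2909 + √(-30 - 25)*(-1 + √(-30 - 25))) = 1/(3*I*√2909 + √(-55)*(-1 + √(-55))) = 1/(3*I*√2909 + (I*√55)*(-1 + I*√55)) = 1/(3*I*√2909 + I*√55*(-1 + I*√55))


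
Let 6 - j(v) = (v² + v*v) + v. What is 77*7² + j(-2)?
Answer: 3773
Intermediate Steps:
j(v) = 6 - v - 2*v² (j(v) = 6 - ((v² + v*v) + v) = 6 - ((v² + v²) + v) = 6 - (2*v² + v) = 6 - (v + 2*v²) = 6 + (-v - 2*v²) = 6 - v - 2*v²)
77*7² + j(-2) = 77*7² + (6 - 1*(-2) - 2*(-2)²) = 77*49 + (6 + 2 - 2*4) = 3773 + (6 + 2 - 8) = 3773 + 0 = 3773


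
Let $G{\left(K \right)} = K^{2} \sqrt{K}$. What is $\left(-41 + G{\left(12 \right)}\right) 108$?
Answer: $-4428 + 31104 \sqrt{3} \approx 49446.0$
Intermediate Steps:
$G{\left(K \right)} = K^{\frac{5}{2}}$
$\left(-41 + G{\left(12 \right)}\right) 108 = \left(-41 + 12^{\frac{5}{2}}\right) 108 = \left(-41 + 288 \sqrt{3}\right) 108 = -4428 + 31104 \sqrt{3}$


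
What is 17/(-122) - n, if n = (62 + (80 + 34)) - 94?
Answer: -10021/122 ≈ -82.139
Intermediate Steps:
n = 82 (n = (62 + 114) - 94 = 176 - 94 = 82)
17/(-122) - n = 17/(-122) - 1*82 = 17*(-1/122) - 82 = -17/122 - 82 = -10021/122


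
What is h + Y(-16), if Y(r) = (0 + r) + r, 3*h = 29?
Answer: -67/3 ≈ -22.333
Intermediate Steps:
h = 29/3 (h = (⅓)*29 = 29/3 ≈ 9.6667)
Y(r) = 2*r (Y(r) = r + r = 2*r)
h + Y(-16) = 29/3 + 2*(-16) = 29/3 - 32 = -67/3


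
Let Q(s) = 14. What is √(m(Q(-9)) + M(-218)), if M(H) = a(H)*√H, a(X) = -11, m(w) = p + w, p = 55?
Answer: √(69 - 11*I*√218) ≈ 11.078 - 7.3302*I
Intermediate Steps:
m(w) = 55 + w
M(H) = -11*√H
√(m(Q(-9)) + M(-218)) = √((55 + 14) - 11*I*√218) = √(69 - 11*I*√218)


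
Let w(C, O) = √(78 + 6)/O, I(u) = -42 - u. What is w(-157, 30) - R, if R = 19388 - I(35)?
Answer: -19465 + √21/15 ≈ -19465.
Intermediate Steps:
w(C, O) = 2*√21/O (w(C, O) = √84/O = (2*√21)/O = 2*√21/O)
R = 19465 (R = 19388 - (-42 - 1*35) = 19388 - (-42 - 35) = 19388 - 1*(-77) = 19388 + 77 = 19465)
w(-157, 30) - R = 2*√21/30 - 1*19465 = 2*√21*(1/30) - 19465 = √21/15 - 19465 = -19465 + √21/15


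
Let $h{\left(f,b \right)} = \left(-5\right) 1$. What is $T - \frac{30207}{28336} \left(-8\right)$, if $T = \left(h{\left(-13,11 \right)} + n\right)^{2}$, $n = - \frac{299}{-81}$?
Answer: $\frac{237986039}{23239062} \approx 10.241$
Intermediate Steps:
$h{\left(f,b \right)} = -5$
$n = \frac{299}{81}$ ($n = \left(-299\right) \left(- \frac{1}{81}\right) = \frac{299}{81} \approx 3.6914$)
$T = \frac{11236}{6561}$ ($T = \left(-5 + \frac{299}{81}\right)^{2} = \left(- \frac{106}{81}\right)^{2} = \frac{11236}{6561} \approx 1.7125$)
$T - \frac{30207}{28336} \left(-8\right) = \frac{11236}{6561} - \frac{30207}{28336} \left(-8\right) = \frac{11236}{6561} - - \frac{30207}{3542} = \frac{11236}{6561} + \frac{30207}{3542} = \frac{237986039}{23239062}$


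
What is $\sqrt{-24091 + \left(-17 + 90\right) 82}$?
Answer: $i \sqrt{18105} \approx 134.55 i$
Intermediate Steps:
$\sqrt{-24091 + \left(-17 + 90\right) 82} = \sqrt{-24091 + 73 \cdot 82} = \sqrt{-24091 + 5986} = \sqrt{-18105} = i \sqrt{18105}$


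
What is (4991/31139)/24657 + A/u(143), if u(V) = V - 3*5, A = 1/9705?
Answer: 2322604721/317928273267840 ≈ 7.3054e-6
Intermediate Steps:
A = 1/9705 ≈ 0.00010304
u(V) = -15 + V (u(V) = V - 15 = -15 + V)
(4991/31139)/24657 + A/u(143) = (4991/31139)/24657 + 1/(9705*(-15 + 143)) = (4991*(1/31139))*(1/24657) + (1/9705)/128 = (4991/31139)*(1/24657) + (1/9705)*(1/128) = 4991/767794323 + 1/1242240 = 2322604721/317928273267840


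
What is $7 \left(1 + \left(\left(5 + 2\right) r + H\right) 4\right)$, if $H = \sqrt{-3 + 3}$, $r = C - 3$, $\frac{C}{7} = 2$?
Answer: $2163$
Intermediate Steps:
$C = 14$ ($C = 7 \cdot 2 = 14$)
$r = 11$ ($r = 14 - 3 = 11$)
$H = 0$ ($H = \sqrt{0} = 0$)
$7 \left(1 + \left(\left(5 + 2\right) r + H\right) 4\right) = 7 \left(1 + \left(\left(5 + 2\right) 11 + 0\right) 4\right) = 7 \left(1 + \left(7 \cdot 11 + 0\right) 4\right) = 7 \left(1 + \left(77 + 0\right) 4\right) = 7 \left(1 + 77 \cdot 4\right) = 7 \left(1 + 308\right) = 7 \cdot 309 = 2163$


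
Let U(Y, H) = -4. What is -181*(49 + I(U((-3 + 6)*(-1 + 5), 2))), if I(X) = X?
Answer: -8145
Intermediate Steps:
-181*(49 + I(U((-3 + 6)*(-1 + 5), 2))) = -181*(49 - 4) = -181*45 = -8145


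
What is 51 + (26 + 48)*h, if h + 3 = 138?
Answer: 10041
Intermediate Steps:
h = 135 (h = -3 + 138 = 135)
51 + (26 + 48)*h = 51 + (26 + 48)*135 = 51 + 74*135 = 51 + 9990 = 10041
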